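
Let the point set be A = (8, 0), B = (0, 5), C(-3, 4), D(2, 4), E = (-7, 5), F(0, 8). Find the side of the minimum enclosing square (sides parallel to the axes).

15

The bounding box has width 15 and height 8.
An axis-aligned square enclosing the set must have side ≥ max(width, height).
So the minimum side is max(15, 8) = 15.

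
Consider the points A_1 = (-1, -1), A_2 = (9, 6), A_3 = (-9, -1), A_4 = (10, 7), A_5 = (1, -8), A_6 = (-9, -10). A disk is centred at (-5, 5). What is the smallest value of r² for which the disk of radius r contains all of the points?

The required radius is the distance from (-5, 5) to the farthest point.
Squared distances: 52, 197, 52, 229, 205, 241.
Maximum is 241, attained at A_6.

241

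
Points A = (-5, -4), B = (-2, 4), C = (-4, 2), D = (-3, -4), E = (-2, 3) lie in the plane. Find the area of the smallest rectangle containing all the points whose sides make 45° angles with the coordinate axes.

38.5

In coordinates u = x + y, v = x − y the rectangle is axis-aligned; the map (x,y)→(u,v) scales areas by 2.
u-values: -9, 2, -2, -7, 1; range = 2 − (-9) = 11.
v-values: -1, -6, -6, 1, -5; range = 1 − (-6) = 7.
Area = (11 × 7) / 2 = 38.5.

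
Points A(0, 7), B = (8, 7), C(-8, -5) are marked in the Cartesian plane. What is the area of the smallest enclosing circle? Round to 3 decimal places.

314.159

Side lengths²: AB² = 64, AC² = 208, BC² = 400.
Since BC² = 400 ≥ 208 + 64 = 272, the angle opposite BC is not acute, so the smallest enclosing circle has BC as diameter.
Centre = midpoint of BC = (0, 1), r² = 400/4 = 100.
Area = π·r² = π·100 ≈ 314.159.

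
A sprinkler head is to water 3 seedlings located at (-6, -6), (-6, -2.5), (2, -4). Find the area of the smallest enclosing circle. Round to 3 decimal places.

Call the three points A, B, C in the order given.
Side lengths²: AB² = 12.25, AC² = 68, BC² = 66.25.
Since AC² = 68 < 66.25 + 12.25 = 78.5, the triangle is acute, so the smallest enclosing circle is the circumcircle.
Circumcentre = (-2.1875, -4.25), r² = 17.59765625.
Area = π·r² = π·17.59765625 ≈ 55.285.

55.285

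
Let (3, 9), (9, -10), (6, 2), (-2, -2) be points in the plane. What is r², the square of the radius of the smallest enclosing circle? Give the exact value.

99.25

The minimum enclosing circle of a finite set is fixed by two of the points (as a diameter) or three (as a circumcircle).
The farthest pair is (3, 9)–(9, -10) with squared distance 397. The circle on this segment as diameter has centre (6, -0.5) and r² = 397/4 = 99.25.
Check (6, 2): distance² to centre = 6.25 ≤ 99.25, so it lies inside.
All remaining points lie in this disk, and no smaller disk contains both endpoints, so this is the minimum enclosing circle.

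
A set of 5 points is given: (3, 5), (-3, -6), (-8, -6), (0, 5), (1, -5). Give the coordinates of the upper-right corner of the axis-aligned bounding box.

x-range [-8, 3], y-range [-6, 5].
The upper-right corner is (3, 5).

(3, 5)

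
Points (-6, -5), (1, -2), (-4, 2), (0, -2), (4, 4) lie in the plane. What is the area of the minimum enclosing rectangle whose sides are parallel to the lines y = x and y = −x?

In coordinates u = x + y, v = x − y the rectangle is axis-aligned; the map (x,y)→(u,v) scales areas by 2.
u-values: -11, -1, -2, -2, 8; range = 8 − (-11) = 19.
v-values: -1, 3, -6, 2, 0; range = 3 − (-6) = 9.
Area = (19 × 9) / 2 = 85.5.

85.5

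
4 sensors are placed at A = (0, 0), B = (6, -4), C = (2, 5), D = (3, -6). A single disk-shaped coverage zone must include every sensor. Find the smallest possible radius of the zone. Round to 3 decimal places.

The minimum enclosing circle of a finite set is fixed by two of the points (as a diameter) or three (as a circumcircle).
The farthest pair is C–D with squared distance 122. The circle on this segment as diameter has centre (2.5, -0.5) and r² = 122/4 = 30.5.
Check A: distance² to centre = 6.5 ≤ 30.5, so it lies inside.
All remaining points lie in this disk, and no smaller disk contains both endpoints, so this is the minimum enclosing circle.
r = √(30.5) ≈ 5.523.

5.523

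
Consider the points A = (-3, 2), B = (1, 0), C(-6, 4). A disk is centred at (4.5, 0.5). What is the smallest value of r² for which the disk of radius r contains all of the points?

The required radius is the distance from (4.5, 0.5) to the farthest point.
Squared distances: 58.5, 12.5, 122.5.
Maximum is 122.5, attained at C.

122.5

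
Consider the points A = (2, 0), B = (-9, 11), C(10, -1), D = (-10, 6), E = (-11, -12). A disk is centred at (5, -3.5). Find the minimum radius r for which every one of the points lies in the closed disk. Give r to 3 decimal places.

The required radius is the distance from (5, -3.5) to the farthest point.
Squared distances: 21.25, 406.25, 31.25, 315.25, 328.25.
Maximum is 406.25, attained at B.
r = √(406.25) ≈ 20.156.

20.156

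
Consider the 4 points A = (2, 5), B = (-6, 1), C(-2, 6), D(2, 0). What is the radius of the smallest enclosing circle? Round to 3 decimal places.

4.507

By Welzl's lemma the MEC is supported by two points (diametrically opposite) or three points (on a circumcircle).
The minimum enclosing circle is determined by three boundary points: A, B, D.
Their circumcentre is (-1.75, 2.5) with r² = 20.3125.
The farthest remaining point C is at distance² 12.3125 ≤ 20.3125.
r = √(20.3125) ≈ 4.507.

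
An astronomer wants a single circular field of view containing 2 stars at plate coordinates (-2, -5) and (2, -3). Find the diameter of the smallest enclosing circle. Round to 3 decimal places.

The smallest circle enclosing two points has them as diameter endpoints.
Centre = midpoint = (0, -4); r² = |(-2, -5)−(2, -3)|²/4 = 20/4 = 5.
Diameter = 2r = 2√5 ≈ 4.472.

4.472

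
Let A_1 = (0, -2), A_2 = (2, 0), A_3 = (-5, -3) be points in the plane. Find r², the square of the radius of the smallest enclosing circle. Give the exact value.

14.5

Side lengths²: A_1A_2² = 8, A_1A_3² = 26, A_2A_3² = 58.
Since A_2A_3² = 58 ≥ 26 + 8 = 34, the angle opposite A_2A_3 is not acute, so the smallest enclosing circle has A_2A_3 as diameter.
Centre = midpoint of A_2A_3 = (-1.5, -1.5), r² = 58/4 = 14.5.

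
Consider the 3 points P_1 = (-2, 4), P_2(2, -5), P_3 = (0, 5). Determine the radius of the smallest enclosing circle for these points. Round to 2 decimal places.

5.10

Side lengths²: P_1P_2² = 97, P_1P_3² = 5, P_2P_3² = 104.
Since P_2P_3² = 104 ≥ 97 + 5 = 102, the angle opposite P_2P_3 is not acute, so the smallest enclosing circle has P_2P_3 as diameter.
Centre = midpoint of P_2P_3 = (1, 0), r² = 104/4 = 26.
r = √26 ≈ 5.10.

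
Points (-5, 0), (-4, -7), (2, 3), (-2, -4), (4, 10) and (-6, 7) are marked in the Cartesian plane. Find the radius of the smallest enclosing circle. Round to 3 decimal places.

9.394

A smallest enclosing disk is always determined by at most three of the input points on its boundary.
The farthest pair is (-4, -7)–(4, 10) with squared distance 353. The circle on this segment as diameter has centre (0, 1.5) and r² = 353/4 = 88.25.
Check (-5, 0): distance² to centre = 27.25 ≤ 88.25, so it lies inside.
All remaining points lie in this disk, and no smaller disk contains both endpoints, so this is the minimum enclosing circle.
r = √(88.25) ≈ 9.394.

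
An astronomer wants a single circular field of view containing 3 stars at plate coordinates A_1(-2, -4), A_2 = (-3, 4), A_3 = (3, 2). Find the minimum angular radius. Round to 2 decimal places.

4.33

Side lengths²: A_1A_2² = 65, A_1A_3² = 61, A_2A_3² = 40.
Since A_1A_2² = 65 < 61 + 40 = 101, the triangle is acute, so the smallest enclosing circle is the circumcircle.
Circumcentre = (-43/46, 9/46), r² = 19825/1058.
r = √(19825/1058) ≈ 4.33.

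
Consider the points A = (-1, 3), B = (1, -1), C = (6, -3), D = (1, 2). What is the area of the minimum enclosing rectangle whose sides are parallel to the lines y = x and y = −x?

19.5

In coordinates u = x + y, v = x − y the rectangle is axis-aligned; the map (x,y)→(u,v) scales areas by 2.
u-values: 2, 0, 3, 3; range = 3 − 0 = 3.
v-values: -4, 2, 9, -1; range = 9 − (-4) = 13.
Area = (3 × 13) / 2 = 19.5.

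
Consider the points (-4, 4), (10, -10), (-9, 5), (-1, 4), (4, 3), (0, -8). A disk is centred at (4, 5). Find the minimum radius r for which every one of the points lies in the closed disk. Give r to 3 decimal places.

The required radius is the distance from (4, 5) to the farthest point.
Squared distances: 65, 261, 169, 26, 4, 185.
Maximum is 261, attained at (10, -10).
r = √261 ≈ 16.155.

16.155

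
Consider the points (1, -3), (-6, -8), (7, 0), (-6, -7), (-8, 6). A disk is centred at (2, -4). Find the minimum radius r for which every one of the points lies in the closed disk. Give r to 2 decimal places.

14.14

The required radius is the distance from (2, -4) to the farthest point.
Squared distances: 2, 80, 41, 73, 200.
Maximum is 200, attained at (-8, 6).
r = √200 ≈ 14.14.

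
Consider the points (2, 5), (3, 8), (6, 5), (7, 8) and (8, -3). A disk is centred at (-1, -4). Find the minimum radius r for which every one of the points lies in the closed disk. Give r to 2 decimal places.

The required radius is the distance from (-1, -4) to the farthest point.
Squared distances: 90, 160, 130, 208, 82.
Maximum is 208, attained at (7, 8).
r = √208 ≈ 14.42.

14.42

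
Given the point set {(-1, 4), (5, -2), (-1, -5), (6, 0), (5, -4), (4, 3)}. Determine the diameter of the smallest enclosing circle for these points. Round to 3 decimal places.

10.138

By Welzl's lemma the MEC is supported by two points (diametrically opposite) or three points (on a circumcircle).
The minimum enclosing circle is determined by three boundary points: (-1, 4), (-1, -5), (5, -4).
Their circumcentre is (4/3, -0.5) with r² = 925/36.
The farthest remaining point (6, 0) is at distance² 793/36 ≤ 925/36.
Diameter = 2r = 2√(925/36) ≈ 10.138.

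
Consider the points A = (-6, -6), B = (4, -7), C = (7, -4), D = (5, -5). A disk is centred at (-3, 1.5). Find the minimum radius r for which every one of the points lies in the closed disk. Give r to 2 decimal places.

11.41

The required radius is the distance from (-3, 1.5) to the farthest point.
Squared distances: 65.25, 121.25, 130.25, 106.25.
Maximum is 130.25, attained at C.
r = √(130.25) ≈ 11.41.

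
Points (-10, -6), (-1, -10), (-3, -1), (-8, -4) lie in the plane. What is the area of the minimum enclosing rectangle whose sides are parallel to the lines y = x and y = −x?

In coordinates u = x + y, v = x − y the rectangle is axis-aligned; the map (x,y)→(u,v) scales areas by 2.
u-values: -16, -11, -4, -12; range = -4 − (-16) = 12.
v-values: -4, 9, -2, -4; range = 9 − (-4) = 13.
Area = (12 × 13) / 2 = 78.

78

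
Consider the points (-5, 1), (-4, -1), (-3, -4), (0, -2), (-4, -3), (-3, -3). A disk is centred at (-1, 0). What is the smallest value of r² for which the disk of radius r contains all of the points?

20

The required radius is the distance from (-1, 0) to the farthest point.
Squared distances: 17, 10, 20, 5, 18, 13.
Maximum is 20, attained at (-3, -4).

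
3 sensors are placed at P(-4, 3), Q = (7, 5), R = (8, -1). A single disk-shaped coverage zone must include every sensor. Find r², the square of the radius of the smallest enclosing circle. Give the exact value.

Side lengths²: PQ² = 125, PR² = 160, QR² = 37.
Since PR² = 160 < 125 + 37 = 162, the triangle is acute, so the smallest enclosing circle is the circumcircle.
Circumcentre = (69/34, 37/34), r² = 23125/578.

23125/578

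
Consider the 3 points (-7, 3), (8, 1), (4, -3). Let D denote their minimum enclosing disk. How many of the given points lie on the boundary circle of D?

2

Call the three points A, B, C in the order given.
Side lengths²: AB² = 229, AC² = 157, BC² = 32.
Since AB² = 229 ≥ 157 + 32 = 189, the angle opposite AB is not acute, so the smallest enclosing circle has AB as diameter.
Centre = midpoint of AB = (0.5, 2), r² = 229/4 = 57.25.
The points at distance exactly r from the centre are (-7, 3), (8, 1) — 2 points.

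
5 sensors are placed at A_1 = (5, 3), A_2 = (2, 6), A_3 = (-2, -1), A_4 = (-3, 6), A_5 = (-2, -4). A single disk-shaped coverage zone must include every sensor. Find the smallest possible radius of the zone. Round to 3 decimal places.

5.520

A smallest enclosing disk is always determined by at most three of the input points on its boundary.
The minimum enclosing circle is determined by three boundary points: A_1, A_4, A_5.
Their circumcentre is (-5/22, 27/22) with r² = 7373/242.
The farthest remaining point A_2 is at distance² 6713/242 ≤ 7373/242.
r = √(7373/242) ≈ 5.520.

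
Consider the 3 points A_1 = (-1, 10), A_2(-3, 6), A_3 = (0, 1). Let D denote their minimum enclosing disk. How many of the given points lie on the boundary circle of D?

Side lengths²: A_1A_2² = 20, A_1A_3² = 82, A_2A_3² = 34.
Since A_1A_3² = 82 ≥ 34 + 20 = 54, the angle opposite A_1A_3 is not acute, so the smallest enclosing circle has A_1A_3 as diameter.
Centre = midpoint of A_1A_3 = (-0.5, 5.5), r² = 82/4 = 20.5.
The points at distance exactly r from the centre are A_1, A_3 — 2 points.

2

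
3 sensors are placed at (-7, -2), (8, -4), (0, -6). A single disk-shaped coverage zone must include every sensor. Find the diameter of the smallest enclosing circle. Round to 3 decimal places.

15.133

Call the three points A, B, C in the order given.
Side lengths²: AB² = 229, AC² = 65, BC² = 68.
Since AB² = 229 ≥ 68 + 65 = 133, the angle opposite AB is not acute, so the smallest enclosing circle has AB as diameter.
Centre = midpoint of AB = (0.5, -3), r² = 229/4 = 57.25.
Diameter = 2r = 2√(57.25) ≈ 15.133.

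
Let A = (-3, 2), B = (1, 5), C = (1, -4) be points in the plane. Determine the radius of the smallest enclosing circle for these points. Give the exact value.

4.5

Side lengths²: AB² = 25, AC² = 52, BC² = 81.
Since BC² = 81 ≥ 52 + 25 = 77, the angle opposite BC is not acute, so the smallest enclosing circle has BC as diameter.
Centre = midpoint of BC = (1, 0.5), r² = 81/4 = 20.25.
r = √(20.25) = 4.5.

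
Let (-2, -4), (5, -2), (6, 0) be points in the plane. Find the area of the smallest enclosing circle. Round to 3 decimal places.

Call the three points A, B, C in the order given.
Side lengths²: AB² = 53, AC² = 80, BC² = 5.
Since AC² = 80 ≥ 53 + 5 = 58, the angle opposite AC is not acute, so the smallest enclosing circle has AC as diameter.
Centre = midpoint of AC = (2, -2), r² = 80/4 = 20.
Area = π·r² = π·20 ≈ 62.832.

62.832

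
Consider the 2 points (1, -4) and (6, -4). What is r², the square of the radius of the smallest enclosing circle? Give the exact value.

6.25

The smallest circle enclosing two points has them as diameter endpoints.
Centre = midpoint = (3.5, -4); r² = |(1, -4)−(6, -4)|²/4 = 25/4 = 6.25.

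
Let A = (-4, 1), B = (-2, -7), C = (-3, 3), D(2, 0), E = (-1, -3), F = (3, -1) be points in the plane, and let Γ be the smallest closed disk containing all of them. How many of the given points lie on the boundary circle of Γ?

The minimum enclosing circle is determined by three boundary points: B, C, F.
Their circumcentre is (-55/28, -109/56) with r² = 80093/3136.
The farthest remaining point D is at distance² 61165/3136 ≤ 80093/3136.
The points at distance exactly r from the centre are B, C, F — 3 points.

3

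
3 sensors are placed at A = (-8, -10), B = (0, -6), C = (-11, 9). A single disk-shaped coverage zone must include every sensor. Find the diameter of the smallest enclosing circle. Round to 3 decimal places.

Side lengths²: AB² = 80, AC² = 370, BC² = 346.
Since AC² = 370 < 346 + 80 = 426, the triangle is acute, so the smallest enclosing circle is the circumcircle.
Circumcentre = (-323/41, -10/41), r² = 160025/1681.
Diameter = 2r = 2√(160025/1681) ≈ 19.514.

19.514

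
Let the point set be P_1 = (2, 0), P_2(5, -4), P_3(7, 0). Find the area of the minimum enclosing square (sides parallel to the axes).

The bounding box has width 5 and height 4.
An axis-aligned square enclosing the set must have side ≥ max(width, height).
So the minimum side is max(5, 4) = 5.
Area = 5² = 25.

25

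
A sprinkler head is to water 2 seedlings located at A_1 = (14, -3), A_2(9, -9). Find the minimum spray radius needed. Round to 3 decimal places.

The smallest circle enclosing two points has them as diameter endpoints.
Centre = midpoint = (11.5, -6); r² = |A_1A_2|²/4 = 61/4 = 15.25.
r = √(15.25) ≈ 3.905.

3.905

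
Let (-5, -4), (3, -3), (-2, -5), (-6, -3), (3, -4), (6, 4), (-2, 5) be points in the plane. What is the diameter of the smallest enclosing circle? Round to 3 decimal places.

13.892

The minimum enclosing circle of a finite set is fixed by two of the points (as a diameter) or three (as a circumcircle).
The farthest pair is (-6, -3)–(6, 4) with squared distance 193. The circle on this segment as diameter has centre (0, 0.5) and r² = 193/4 = 48.25.
Check (-5, -4): distance² to centre = 45.25 ≤ 48.25, so it lies inside.
All remaining points lie in this disk, and no smaller disk contains both endpoints, so this is the minimum enclosing circle.
Diameter = 2r = 2√(48.25) ≈ 13.892.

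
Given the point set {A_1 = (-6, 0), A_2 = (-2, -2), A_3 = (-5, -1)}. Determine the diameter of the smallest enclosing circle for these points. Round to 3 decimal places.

Side lengths²: A_1A_2² = 20, A_1A_3² = 2, A_2A_3² = 10.
Since A_1A_2² = 20 ≥ 10 + 2 = 12, the angle opposite A_1A_2 is not acute, so the smallest enclosing circle has A_1A_2 as diameter.
Centre = midpoint of A_1A_2 = (-4, -1), r² = 20/4 = 5.
Diameter = 2r = 2√5 ≈ 4.472.

4.472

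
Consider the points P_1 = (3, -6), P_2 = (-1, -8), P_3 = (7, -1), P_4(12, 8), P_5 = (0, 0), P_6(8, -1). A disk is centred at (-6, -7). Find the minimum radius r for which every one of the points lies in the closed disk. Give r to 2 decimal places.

23.43

The required radius is the distance from (-6, -7) to the farthest point.
Squared distances: 82, 26, 205, 549, 85, 232.
Maximum is 549, attained at P_4.
r = √549 ≈ 23.43.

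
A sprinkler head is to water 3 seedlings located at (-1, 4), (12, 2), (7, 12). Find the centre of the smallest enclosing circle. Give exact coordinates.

(35/6, 31/6)

Call the three points A, B, C in the order given.
Side lengths²: AB² = 173, AC² = 128, BC² = 125.
Since AB² = 173 < 128 + 125 = 253, the triangle is acute, so the smallest enclosing circle is the circumcircle.
Circumcentre = (35/6, 31/6), r² = 865/18.
Centre = (35/6, 31/6).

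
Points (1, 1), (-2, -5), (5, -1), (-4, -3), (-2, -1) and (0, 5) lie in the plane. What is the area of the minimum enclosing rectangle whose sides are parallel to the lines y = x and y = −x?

66

In coordinates u = x + y, v = x − y the rectangle is axis-aligned; the map (x,y)→(u,v) scales areas by 2.
u-values: 2, -7, 4, -7, -3, 5; range = 5 − (-7) = 12.
v-values: 0, 3, 6, -1, -1, -5; range = 6 − (-5) = 11.
Area = (12 × 11) / 2 = 66.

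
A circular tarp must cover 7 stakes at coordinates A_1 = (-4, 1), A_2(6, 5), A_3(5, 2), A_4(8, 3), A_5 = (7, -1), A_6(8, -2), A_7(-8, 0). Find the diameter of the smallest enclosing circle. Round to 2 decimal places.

By Welzl's lemma the MEC is supported by two points (diametrically opposite) or three points (on a circumcircle).
The minimum enclosing circle is determined by three boundary points: A_4, A_6, A_7.
Their circumcentre is (0.1875, 0.5) with r² = 67.28515625.
The farthest remaining point A_2 is at distance² 54.03515625 ≤ 67.28515625.
Diameter = 2r = 2√(67.28515625) ≈ 16.41.

16.41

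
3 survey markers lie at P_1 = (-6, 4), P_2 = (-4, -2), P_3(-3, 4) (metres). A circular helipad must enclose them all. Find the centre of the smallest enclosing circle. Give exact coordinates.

Side lengths²: P_1P_2² = 40, P_1P_3² = 9, P_2P_3² = 37.
Since P_1P_2² = 40 < 37 + 9 = 46, the triangle is acute, so the smallest enclosing circle is the circumcircle.
Circumcentre = (-4.5, 7/6), r² = 185/18.
Centre = (-4.5, 7/6).

(-4.5, 7/6)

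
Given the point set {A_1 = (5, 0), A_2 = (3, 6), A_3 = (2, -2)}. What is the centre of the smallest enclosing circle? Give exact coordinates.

(2.5, 2)

Side lengths²: A_1A_2² = 40, A_1A_3² = 13, A_2A_3² = 65.
Since A_2A_3² = 65 ≥ 40 + 13 = 53, the angle opposite A_2A_3 is not acute, so the smallest enclosing circle has A_2A_3 as diameter.
Centre = midpoint of A_2A_3 = (2.5, 2), r² = 65/4 = 16.25.
Centre = (2.5, 2).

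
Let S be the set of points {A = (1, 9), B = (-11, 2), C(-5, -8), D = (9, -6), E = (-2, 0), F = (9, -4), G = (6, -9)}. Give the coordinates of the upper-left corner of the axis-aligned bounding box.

x-range [-11, 9], y-range [-9, 9].
The upper-left corner is (-11, 9).

(-11, 9)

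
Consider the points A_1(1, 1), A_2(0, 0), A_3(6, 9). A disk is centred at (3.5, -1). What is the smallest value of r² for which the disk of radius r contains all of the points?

The required radius is the distance from (3.5, -1) to the farthest point.
Squared distances: 10.25, 13.25, 106.25.
Maximum is 106.25, attained at A_3.

106.25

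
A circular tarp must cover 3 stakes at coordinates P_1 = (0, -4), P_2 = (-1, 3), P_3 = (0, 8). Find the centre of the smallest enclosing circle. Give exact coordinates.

(0, 2)

Side lengths²: P_1P_2² = 50, P_1P_3² = 144, P_2P_3² = 26.
Since P_1P_3² = 144 ≥ 50 + 26 = 76, the angle opposite P_1P_3 is not acute, so the smallest enclosing circle has P_1P_3 as diameter.
Centre = midpoint of P_1P_3 = (0, 2), r² = 144/4 = 36.
Centre = (0, 2).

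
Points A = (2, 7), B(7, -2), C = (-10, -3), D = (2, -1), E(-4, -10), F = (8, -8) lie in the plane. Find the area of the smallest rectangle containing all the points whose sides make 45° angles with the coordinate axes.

In coordinates u = x + y, v = x − y the rectangle is axis-aligned; the map (x,y)→(u,v) scales areas by 2.
u-values: 9, 5, -13, 1, -14, 0; range = 9 − (-14) = 23.
v-values: -5, 9, -7, 3, 6, 16; range = 16 − (-7) = 23.
Area = (23 × 23) / 2 = 264.5.

264.5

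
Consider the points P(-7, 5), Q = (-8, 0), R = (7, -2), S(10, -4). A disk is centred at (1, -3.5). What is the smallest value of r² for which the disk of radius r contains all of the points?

The required radius is the distance from (1, -3.5) to the farthest point.
Squared distances: 136.25, 93.25, 38.25, 81.25.
Maximum is 136.25, attained at P.

136.25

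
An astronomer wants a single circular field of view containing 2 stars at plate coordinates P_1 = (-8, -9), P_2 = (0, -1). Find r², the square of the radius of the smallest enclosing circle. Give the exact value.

The smallest circle enclosing two points has them as diameter endpoints.
Centre = midpoint = (-4, -5); r² = |P_1P_2|²/4 = 128/4 = 32.

32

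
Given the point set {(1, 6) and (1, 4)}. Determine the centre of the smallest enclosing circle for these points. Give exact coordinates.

(1, 5)

The smallest circle enclosing two points has them as diameter endpoints.
Centre = midpoint = (1, 5); r² = |(1, 6)−(1, 4)|²/4 = 4/4 = 1.
Centre = (1, 5).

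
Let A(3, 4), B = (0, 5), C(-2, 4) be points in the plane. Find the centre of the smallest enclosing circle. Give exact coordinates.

Side lengths²: AB² = 10, AC² = 25, BC² = 5.
Since AC² = 25 ≥ 10 + 5 = 15, the angle opposite AC is not acute, so the smallest enclosing circle has AC as diameter.
Centre = midpoint of AC = (0.5, 4), r² = 25/4 = 6.25.
Centre = (0.5, 4).

(0.5, 4)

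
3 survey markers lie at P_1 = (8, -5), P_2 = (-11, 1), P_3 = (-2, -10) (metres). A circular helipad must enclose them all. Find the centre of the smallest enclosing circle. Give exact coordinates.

(-1.5, -2)

Side lengths²: P_1P_2² = 397, P_1P_3² = 125, P_2P_3² = 202.
Since P_1P_2² = 397 ≥ 202 + 125 = 327, the angle opposite P_1P_2 is not acute, so the smallest enclosing circle has P_1P_2 as diameter.
Centre = midpoint of P_1P_2 = (-1.5, -2), r² = 397/4 = 99.25.
Centre = (-1.5, -2).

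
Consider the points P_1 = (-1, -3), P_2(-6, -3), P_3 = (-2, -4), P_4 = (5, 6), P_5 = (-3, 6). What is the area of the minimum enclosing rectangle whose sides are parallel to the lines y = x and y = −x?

110

In coordinates u = x + y, v = x − y the rectangle is axis-aligned; the map (x,y)→(u,v) scales areas by 2.
u-values: -4, -9, -6, 11, 3; range = 11 − (-9) = 20.
v-values: 2, -3, 2, -1, -9; range = 2 − (-9) = 11.
Area = (20 × 11) / 2 = 110.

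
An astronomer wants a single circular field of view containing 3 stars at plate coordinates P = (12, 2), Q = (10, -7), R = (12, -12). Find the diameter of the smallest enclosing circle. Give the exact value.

Side lengths²: PQ² = 85, PR² = 196, QR² = 29.
Since PR² = 196 ≥ 85 + 29 = 114, the angle opposite PR is not acute, so the smallest enclosing circle has PR as diameter.
Centre = midpoint of PR = (12, -5), r² = 196/4 = 49.
Diameter = 2r = 2√49 = 14.

14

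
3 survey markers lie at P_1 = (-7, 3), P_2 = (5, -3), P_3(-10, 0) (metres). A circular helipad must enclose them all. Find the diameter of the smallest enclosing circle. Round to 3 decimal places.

15.297

Side lengths²: P_1P_2² = 180, P_1P_3² = 18, P_2P_3² = 234.
Since P_2P_3² = 234 ≥ 180 + 18 = 198, the angle opposite P_2P_3 is not acute, so the smallest enclosing circle has P_2P_3 as diameter.
Centre = midpoint of P_2P_3 = (-2.5, -1.5), r² = 234/4 = 58.5.
Diameter = 2r = 2√(58.5) ≈ 15.297.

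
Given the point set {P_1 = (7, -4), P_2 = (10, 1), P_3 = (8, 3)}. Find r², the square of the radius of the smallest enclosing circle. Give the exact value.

Side lengths²: P_1P_2² = 34, P_1P_3² = 50, P_2P_3² = 8.
Since P_1P_3² = 50 ≥ 34 + 8 = 42, the angle opposite P_1P_3 is not acute, so the smallest enclosing circle has P_1P_3 as diameter.
Centre = midpoint of P_1P_3 = (7.5, -0.5), r² = 50/4 = 12.5.

12.5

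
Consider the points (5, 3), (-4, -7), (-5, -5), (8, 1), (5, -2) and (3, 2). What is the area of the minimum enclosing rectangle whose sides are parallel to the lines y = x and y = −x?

70

In coordinates u = x + y, v = x − y the rectangle is axis-aligned; the map (x,y)→(u,v) scales areas by 2.
u-values: 8, -11, -10, 9, 3, 5; range = 9 − (-11) = 20.
v-values: 2, 3, 0, 7, 7, 1; range = 7 − 0 = 7.
Area = (20 × 7) / 2 = 70.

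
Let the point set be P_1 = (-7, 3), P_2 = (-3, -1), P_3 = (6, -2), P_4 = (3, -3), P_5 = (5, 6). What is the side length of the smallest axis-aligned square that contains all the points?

13

The bounding box has width 13 and height 9.
An axis-aligned square enclosing the set must have side ≥ max(width, height).
So the minimum side is max(13, 9) = 13.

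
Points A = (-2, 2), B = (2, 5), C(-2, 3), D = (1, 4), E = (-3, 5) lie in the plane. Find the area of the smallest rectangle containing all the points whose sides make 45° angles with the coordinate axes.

In coordinates u = x + y, v = x − y the rectangle is axis-aligned; the map (x,y)→(u,v) scales areas by 2.
u-values: 0, 7, 1, 5, 2; range = 7 − 0 = 7.
v-values: -4, -3, -5, -3, -8; range = -3 − (-8) = 5.
Area = (7 × 5) / 2 = 17.5.

17.5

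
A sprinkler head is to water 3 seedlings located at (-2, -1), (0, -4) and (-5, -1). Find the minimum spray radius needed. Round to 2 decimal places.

2.92

Call the three points A, B, C in the order given.
Side lengths²: AB² = 13, AC² = 9, BC² = 34.
Since BC² = 34 ≥ 13 + 9 = 22, the angle opposite BC is not acute, so the smallest enclosing circle has BC as diameter.
Centre = midpoint of BC = (-2.5, -2.5), r² = 34/4 = 8.5.
r = √(8.5) ≈ 2.92.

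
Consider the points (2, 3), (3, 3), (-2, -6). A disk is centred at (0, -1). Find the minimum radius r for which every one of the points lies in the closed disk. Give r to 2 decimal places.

5.39

The required radius is the distance from (0, -1) to the farthest point.
Squared distances: 20, 25, 29.
Maximum is 29, attained at (-2, -6).
r = √29 ≈ 5.39.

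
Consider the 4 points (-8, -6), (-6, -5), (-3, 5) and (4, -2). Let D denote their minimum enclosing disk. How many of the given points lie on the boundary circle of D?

3

A smallest enclosing disk is always determined by at most three of the input points on its boundary.
The minimum enclosing circle is determined by three boundary points: (-8, -6), (-3, 5), (4, -2).
Their circumcentre is (-2.75, -1.75) with r² = 45.625.
The farthest remaining point (-6, -5) is at distance² 21.125 ≤ 45.625.
The points at distance exactly r from the centre are (-8, -6), (-3, 5), (4, -2) — 3 points.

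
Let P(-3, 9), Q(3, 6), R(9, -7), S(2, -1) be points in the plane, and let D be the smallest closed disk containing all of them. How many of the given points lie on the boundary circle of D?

The minimum enclosing circle of a finite set is fixed by two of the points (as a diameter) or three (as a circumcircle).
The farthest pair is P–R with squared distance 400. The circle on this segment as diameter has centre (3, 1) and r² = 400/4 = 100.
Check Q: distance² to centre = 25 ≤ 100, so it lies inside.
All remaining points lie in this disk, and no smaller disk contains both endpoints, so this is the minimum enclosing circle.
The points at distance exactly r from the centre are P, R — 2 points.

2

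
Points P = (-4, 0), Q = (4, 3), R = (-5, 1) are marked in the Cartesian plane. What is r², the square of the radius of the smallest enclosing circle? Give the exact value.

Side lengths²: PQ² = 73, PR² = 2, QR² = 85.
Since QR² = 85 ≥ 73 + 2 = 75, the angle opposite QR is not acute, so the smallest enclosing circle has QR as diameter.
Centre = midpoint of QR = (-0.5, 2), r² = 85/4 = 21.25.

21.25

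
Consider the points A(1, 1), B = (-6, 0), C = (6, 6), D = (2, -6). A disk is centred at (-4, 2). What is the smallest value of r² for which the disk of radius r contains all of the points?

The required radius is the distance from (-4, 2) to the farthest point.
Squared distances: 26, 8, 116, 100.
Maximum is 116, attained at C.

116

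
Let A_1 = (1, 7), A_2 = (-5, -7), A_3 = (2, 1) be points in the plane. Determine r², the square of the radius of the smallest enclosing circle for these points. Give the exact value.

Side lengths²: A_1A_2² = 232, A_1A_3² = 37, A_2A_3² = 113.
Since A_1A_2² = 232 ≥ 113 + 37 = 150, the angle opposite A_1A_2 is not acute, so the smallest enclosing circle has A_1A_2 as diameter.
Centre = midpoint of A_1A_2 = (-2, 0), r² = 232/4 = 58.

58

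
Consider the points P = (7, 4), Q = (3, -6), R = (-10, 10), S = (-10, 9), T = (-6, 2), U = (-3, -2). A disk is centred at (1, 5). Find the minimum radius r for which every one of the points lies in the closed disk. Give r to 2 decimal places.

The required radius is the distance from (1, 5) to the farthest point.
Squared distances: 37, 125, 146, 137, 58, 65.
Maximum is 146, attained at R.
r = √146 ≈ 12.08.

12.08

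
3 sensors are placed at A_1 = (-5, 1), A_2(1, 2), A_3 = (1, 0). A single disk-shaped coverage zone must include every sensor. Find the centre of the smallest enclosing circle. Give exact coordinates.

(-23/12, 1)

Side lengths²: A_1A_2² = 37, A_1A_3² = 37, A_2A_3² = 4.
Since A_1A_3² = 37 < 37 + 4 = 41, the triangle is acute, so the smallest enclosing circle is the circumcircle.
Circumcentre = (-23/12, 1), r² = 1369/144.
Centre = (-23/12, 1).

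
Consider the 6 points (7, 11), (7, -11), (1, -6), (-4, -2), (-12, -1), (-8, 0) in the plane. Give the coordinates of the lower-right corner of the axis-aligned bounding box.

(7, -11)

x-range [-12, 7], y-range [-11, 11].
The lower-right corner is (7, -11).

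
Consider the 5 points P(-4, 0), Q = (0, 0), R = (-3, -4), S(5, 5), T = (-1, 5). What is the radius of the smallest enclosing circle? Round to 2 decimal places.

By Welzl's lemma the MEC is supported by two points (diametrically opposite) or three points (on a circumcircle).
The farthest pair is R–S with squared distance 145. The circle on this segment as diameter has centre (1, 0.5) and r² = 145/4 = 36.25.
Check P: distance² to centre = 25.25 ≤ 36.25, so it lies inside.
All remaining points lie in this disk, and no smaller disk contains both endpoints, so this is the minimum enclosing circle.
r = √(36.25) ≈ 6.02.

6.02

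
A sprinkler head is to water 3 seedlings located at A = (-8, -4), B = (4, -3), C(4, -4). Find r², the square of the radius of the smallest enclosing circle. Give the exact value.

Side lengths²: AB² = 145, AC² = 144, BC² = 1.
Since AB² = 145 ≥ 144 + 1 = 145, the angle opposite AB is not acute, so the smallest enclosing circle has AB as diameter.
Centre = midpoint of AB = (-2, -3.5), r² = 145/4 = 36.25.

36.25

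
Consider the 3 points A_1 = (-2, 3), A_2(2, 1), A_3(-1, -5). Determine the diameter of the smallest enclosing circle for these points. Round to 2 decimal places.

8.06

Side lengths²: A_1A_2² = 20, A_1A_3² = 65, A_2A_3² = 45.
Since A_1A_3² = 65 ≥ 45 + 20 = 65, the angle opposite A_1A_3 is not acute, so the smallest enclosing circle has A_1A_3 as diameter.
Centre = midpoint of A_1A_3 = (-1.5, -1), r² = 65/4 = 16.25.
Diameter = 2r = 2√(16.25) ≈ 8.06.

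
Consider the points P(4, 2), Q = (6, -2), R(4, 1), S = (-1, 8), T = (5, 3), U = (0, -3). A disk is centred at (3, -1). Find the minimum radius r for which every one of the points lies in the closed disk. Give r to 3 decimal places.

9.849

The required radius is the distance from (3, -1) to the farthest point.
Squared distances: 10, 10, 5, 97, 20, 13.
Maximum is 97, attained at S.
r = √97 ≈ 9.849.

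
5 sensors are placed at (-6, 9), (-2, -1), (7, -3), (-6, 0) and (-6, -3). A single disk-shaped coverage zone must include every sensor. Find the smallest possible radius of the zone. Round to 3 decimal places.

By Welzl's lemma the MEC is supported by two points (diametrically opposite) or three points (on a circumcircle).
The farthest pair is (-6, 9)–(7, -3) with squared distance 313. The circle on this segment as diameter has centre (0.5, 3) and r² = 313/4 = 78.25.
Check (-2, -1): distance² to centre = 22.25 ≤ 78.25, so it lies inside.
All remaining points lie in this disk, and no smaller disk contains both endpoints, so this is the minimum enclosing circle.
r = √(78.25) ≈ 8.846.

8.846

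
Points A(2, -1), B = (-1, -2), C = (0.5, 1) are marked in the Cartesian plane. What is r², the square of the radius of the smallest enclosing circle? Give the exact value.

Side lengths²: AB² = 10, AC² = 6.25, BC² = 11.25.
Since BC² = 11.25 < 10 + 6.25 = 16.25, the triangle is acute, so the smallest enclosing circle is the circumcircle.
Circumcentre = (0.25, -0.75), r² = 3.125.

3.125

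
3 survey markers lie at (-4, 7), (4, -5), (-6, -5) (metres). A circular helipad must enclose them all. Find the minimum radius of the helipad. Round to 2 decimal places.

7.31

Call the three points A, B, C in the order given.
Side lengths²: AB² = 208, AC² = 148, BC² = 100.
Since AB² = 208 < 148 + 100 = 248, the triangle is acute, so the smallest enclosing circle is the circumcircle.
Circumcentre = (-1, 1/3), r² = 481/9.
r = √(481/9) ≈ 7.31.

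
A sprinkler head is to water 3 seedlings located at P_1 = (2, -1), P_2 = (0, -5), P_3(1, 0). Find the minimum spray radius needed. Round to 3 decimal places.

Side lengths²: P_1P_2² = 20, P_1P_3² = 2, P_2P_3² = 26.
Since P_2P_3² = 26 ≥ 20 + 2 = 22, the angle opposite P_2P_3 is not acute, so the smallest enclosing circle has P_2P_3 as diameter.
Centre = midpoint of P_2P_3 = (0.5, -2.5), r² = 26/4 = 6.5.
r = √(6.5) ≈ 2.550.

2.550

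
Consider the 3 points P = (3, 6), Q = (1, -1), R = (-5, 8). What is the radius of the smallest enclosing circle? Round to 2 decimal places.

Side lengths²: PQ² = 53, PR² = 68, QR² = 117.
Since QR² = 117 < 68 + 53 = 121, the triangle is acute, so the smallest enclosing circle is the circumcircle.
Circumcentre = (-1.85, 3.6), r² = 29.2825.
r = √(29.2825) ≈ 5.41.

5.41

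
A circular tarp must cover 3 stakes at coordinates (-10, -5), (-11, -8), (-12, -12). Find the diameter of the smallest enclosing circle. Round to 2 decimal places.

Call the three points A, B, C in the order given.
Side lengths²: AB² = 10, AC² = 53, BC² = 17.
Since AC² = 53 ≥ 17 + 10 = 27, the angle opposite AC is not acute, so the smallest enclosing circle has AC as diameter.
Centre = midpoint of AC = (-11, -8.5), r² = 53/4 = 13.25.
Diameter = 2r = 2√(13.25) ≈ 7.28.

7.28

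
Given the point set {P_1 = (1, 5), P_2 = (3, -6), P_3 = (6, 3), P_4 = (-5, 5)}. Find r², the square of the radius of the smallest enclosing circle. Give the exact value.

4625/98

By Welzl's lemma the MEC is supported by two points (diametrically opposite) or three points (on a circumcircle).
The minimum enclosing circle is determined by three boundary points: P_2, P_3, P_4.
Their circumcentre is (-3/14, 1/14) with r² = 4625/98.
The farthest remaining point P_1 is at distance² 2525/98 ≤ 4625/98.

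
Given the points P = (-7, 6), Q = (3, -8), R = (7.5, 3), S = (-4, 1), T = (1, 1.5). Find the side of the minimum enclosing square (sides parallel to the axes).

14.5

The bounding box has width 14.5 and height 14.
An axis-aligned square enclosing the set must have side ≥ max(width, height).
So the minimum side is max(14.5, 14) = 14.5.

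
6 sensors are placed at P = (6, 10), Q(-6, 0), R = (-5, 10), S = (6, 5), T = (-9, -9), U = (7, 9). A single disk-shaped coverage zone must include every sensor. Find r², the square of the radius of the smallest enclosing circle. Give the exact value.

A smallest enclosing disk is always determined by at most three of the input points on its boundary.
The farthest pair is P–T with squared distance 586. The circle on this segment as diameter has centre (-1.5, 0.5) and r² = 586/4 = 146.5.
Check Q: distance² to centre = 20.5 ≤ 146.5, so it lies inside.
All remaining points lie in this disk, and no smaller disk contains both endpoints, so this is the minimum enclosing circle.

146.5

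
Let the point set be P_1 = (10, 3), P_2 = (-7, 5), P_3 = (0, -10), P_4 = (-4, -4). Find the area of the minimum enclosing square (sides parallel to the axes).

289

The bounding box has width 17 and height 15.
An axis-aligned square enclosing the set must have side ≥ max(width, height).
So the minimum side is max(17, 15) = 17.
Area = 17² = 289.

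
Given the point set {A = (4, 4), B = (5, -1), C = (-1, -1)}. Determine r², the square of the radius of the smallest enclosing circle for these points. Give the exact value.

13

Side lengths²: AB² = 26, AC² = 50, BC² = 36.
Since AC² = 50 < 36 + 26 = 62, the triangle is acute, so the smallest enclosing circle is the circumcircle.
Circumcentre = (2, 1), r² = 13.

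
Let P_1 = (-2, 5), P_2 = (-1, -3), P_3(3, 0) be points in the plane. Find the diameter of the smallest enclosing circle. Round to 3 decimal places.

8.144

Side lengths²: P_1P_2² = 65, P_1P_3² = 50, P_2P_3² = 25.
Since P_1P_2² = 65 < 50 + 25 = 75, the triangle is acute, so the smallest enclosing circle is the circumcircle.
Circumcentre = (-13/14, 15/14), r² = 1625/98.
Diameter = 2r = 2√(1625/98) ≈ 8.144.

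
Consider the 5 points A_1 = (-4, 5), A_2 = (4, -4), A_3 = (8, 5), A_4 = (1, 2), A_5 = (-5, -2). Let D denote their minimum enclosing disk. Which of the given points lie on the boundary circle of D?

The minimum enclosing circle of a finite set is fixed by two of the points (as a diameter) or three (as a circumcircle).
The farthest pair is A_3–A_5 with squared distance 218. The circle on this segment as diameter has centre (1.5, 1.5) and r² = 218/4 = 54.5.
Check A_1: distance² to centre = 42.5 ≤ 54.5, so it lies inside.
All remaining points lie in this disk, and no smaller disk contains both endpoints, so this is the minimum enclosing circle.
The points at distance exactly r from the centre are A_3, A_5 — 2 points.

A_3, A_5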